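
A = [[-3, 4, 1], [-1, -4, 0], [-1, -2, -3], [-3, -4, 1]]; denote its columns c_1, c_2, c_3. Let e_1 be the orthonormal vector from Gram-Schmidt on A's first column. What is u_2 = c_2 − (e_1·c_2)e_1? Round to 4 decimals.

u_2 = (4.9000, -3.7000, -1.7000, -3.1000)

e_1 = c_1/‖c_1‖ = (-3, -1, -1, -3)/4.4721 = (-0.6708, -0.2236, -0.2236, -0.6708).
r_{12} = e_1·c_2 = 1.3416.
u_2 = c_2 − 1.3416·e_1 = (4.9000, -3.7000, -1.7000, -3.1000).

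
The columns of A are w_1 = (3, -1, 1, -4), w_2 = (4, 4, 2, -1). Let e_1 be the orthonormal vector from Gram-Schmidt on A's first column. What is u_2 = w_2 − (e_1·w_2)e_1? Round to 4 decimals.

w_1 = (3, -1, 1, -4); ‖w_1‖ = 5.1962, so e_1 = (0.5774, -0.1925, 0.1925, -0.7698).
e_1·w_2 = 0.5774·4 + (-0.1925)·4 + 0.1925·2 + (-0.7698)·(-1) = 2.6943.
u_2 = w_2 − 2.6943·e_1 = (2.4444, 4.5185, 1.4815, 1.0741).

u_2 = (2.4444, 4.5185, 1.4815, 1.0741)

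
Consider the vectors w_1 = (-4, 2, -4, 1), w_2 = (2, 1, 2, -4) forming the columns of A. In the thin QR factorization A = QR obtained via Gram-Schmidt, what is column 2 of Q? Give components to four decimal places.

w_1 = (-4, 2, -4, 1); ‖w_1‖ = 6.0828, so q_1 = (-0.6576, 0.3288, -0.6576, 0.1644).
q_1·w_2 = (-0.6576)·2 + 0.3288·1 + (-0.6576)·2 + 0.1644·(-4) = -2.9592.
u_2 = w_2 + 2.9592·q_1 = (0.0541, 1.9730, 0.0541, -3.5135).
‖u_2‖ = 4.0303, so q_2 = (0.0134, 0.4895, 0.0134, -0.8718).

q_2 = (0.0134, 0.4895, 0.0134, -0.8718)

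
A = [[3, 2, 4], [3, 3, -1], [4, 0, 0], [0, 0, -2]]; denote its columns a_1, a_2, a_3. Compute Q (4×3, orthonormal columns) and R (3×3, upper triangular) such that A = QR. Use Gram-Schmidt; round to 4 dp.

a_1 = (3, 3, 4, 0); ‖a_1‖ = 5.8310, so e_1 = (0.5145, 0.5145, 0.6860, 0.0000).
e_1·a_2 = 0.5145·2 + 0.5145·3 + 0.6860·0 + 0.0000·0 = 2.5725.
u_2 = a_2 − 2.5725·e_1 = (0.6765, 1.6765, -1.7647, 0.0000).
‖u_2‖ = 2.5263, so e_2 = (0.2678, 0.6636, -0.6985, 0.0000).
e_1·a_3 = 0.5145·4 + 0.5145·(-1) + 0.6860·0 + 0.0000·(-2) = 1.5435; e_2·a_3 = 0.2678·4 + 0.6636·(-1) + (-0.6985)·0 + 0.0000·(-2) = 0.4075.
u_3 = a_3 − 1.5435·e_1 − 0.4075·e_2 = (3.0968, -2.0645, -0.7742, -2.0000).
‖u_3‖ = 4.2955, so e_3 = (0.7209, -0.4806, -0.1802, -0.4656).

Q = [[0.5145, 0.2678, 0.7209], [0.5145, 0.6636, -0.4806], [0.6860, -0.6985, -0.1802], [0.0000, 0.0000, -0.4656]], R = [[5.8310, 2.5725, 1.5435], [0.0000, 2.5263, 0.4075], [0.0000, 0.0000, 4.2955]]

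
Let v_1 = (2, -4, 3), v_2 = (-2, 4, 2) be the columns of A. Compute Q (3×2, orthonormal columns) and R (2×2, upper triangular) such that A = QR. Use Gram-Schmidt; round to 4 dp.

Q = [[0.3714, -0.2491], [-0.7428, 0.4983], [0.5571, 0.8305]], R = [[5.3852, -2.5997], [0.0000, 4.1523]]

v_1 = (2, -4, 3); ‖v_1‖ = 5.3852, so e_1 = (0.3714, -0.7428, 0.5571).
e_1·v_2 = 0.3714·(-2) + (-0.7428)·4 + 0.5571·2 = -2.5997.
u_2 = v_2 + 2.5997·e_1 = (-1.0345, 2.0690, 3.4483).
‖u_2‖ = 4.1523, so e_2 = (-0.2491, 0.4983, 0.8305).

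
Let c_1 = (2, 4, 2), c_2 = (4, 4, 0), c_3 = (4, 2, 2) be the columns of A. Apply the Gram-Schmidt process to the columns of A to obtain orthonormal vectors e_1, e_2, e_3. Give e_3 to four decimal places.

c_1 = (2, 4, 2); ‖c_1‖ = 4.8990, so e_1 = (0.4082, 0.8165, 0.4082).
e_1·c_2 = 0.4082·4 + 0.8165·4 + 0.4082·0 = 4.8990.
u_2 = c_2 − 4.8990·e_1 = (2.0000, 0.0000, -2.0000).
‖u_2‖ = 2.8284, so e_2 = (0.7071, 0.0000, -0.7071).
e_1·c_3 = 0.4082·4 + 0.8165·2 + 0.4082·2 = 4.0825; e_2·c_3 = 0.7071·4 + (0.0000)·2 + (-0.7071)·2 = 1.4142.
u_3 = c_3 − 4.0825·e_1 − 1.4142·e_2 = (1.3333, -1.3333, 1.3333).
‖u_3‖ = 2.3094, so e_3 = (0.5774, -0.5774, 0.5774).

e_3 = (0.5774, -0.5774, 0.5774)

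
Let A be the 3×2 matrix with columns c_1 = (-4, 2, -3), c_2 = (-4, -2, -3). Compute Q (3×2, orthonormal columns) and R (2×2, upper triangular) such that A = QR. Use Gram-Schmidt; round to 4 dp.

Q = [[-0.7428, -0.2971], [0.3714, -0.9285], [-0.5571, -0.2228]], R = [[5.3852, 3.8996], [0.0000, 3.7139]]

c_1 = (-4, 2, -3); ‖c_1‖ = 5.3852, so e_1 = (-0.7428, 0.3714, -0.5571).
e_1·c_2 = (-0.7428)·(-4) + 0.3714·(-2) + (-0.5571)·(-3) = 3.8996.
u_2 = c_2 − 3.8996·e_1 = (-1.1034, -3.4483, -0.8276).
‖u_2‖ = 3.7139, so e_2 = (-0.2971, -0.9285, -0.2228).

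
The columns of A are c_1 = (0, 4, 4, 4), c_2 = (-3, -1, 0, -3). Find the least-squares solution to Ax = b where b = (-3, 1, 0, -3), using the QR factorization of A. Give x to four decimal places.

x = (0.1829, 1.0488)

c_1 = (0, 4, 4, 4); ‖c_1‖ = 6.9282, so q_1 = (0.0000, 0.5774, 0.5774, 0.5774).
q_1·c_2 = 0.0000·(-3) + 0.5774·(-1) + 0.5774·0 + 0.5774·(-3) = -2.3094.
u_2 = c_2 + 2.3094·q_1 = (-3.0000, 0.3333, 1.3333, -1.6667).
‖u_2‖ = 3.6968, so q_2 = (-0.8115, 0.0902, 0.3607, -0.4508).
Qᵀb = (-1.1547, 3.8772).
Back-substitute: x_2 = 3.8772/3.6968 = 1.0488.
x_1 = (-1.1547 + 2.3094·1.0488)/6.9282 = 0.1829.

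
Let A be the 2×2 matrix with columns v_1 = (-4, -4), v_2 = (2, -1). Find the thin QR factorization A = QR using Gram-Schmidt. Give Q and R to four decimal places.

Q = [[-0.7071, 0.7071], [-0.7071, -0.7071]], R = [[5.6569, -0.7071], [0.0000, 2.1213]]

v_1 = (-4, -4); ‖v_1‖ = 5.6569, so e_1 = (-0.7071, -0.7071).
e_1·v_2 = (-0.7071)·2 + (-0.7071)·(-1) = -0.7071.
u_2 = v_2 + 0.7071·e_1 = (1.5000, -1.5000).
‖u_2‖ = 2.1213, so e_2 = (0.7071, -0.7071).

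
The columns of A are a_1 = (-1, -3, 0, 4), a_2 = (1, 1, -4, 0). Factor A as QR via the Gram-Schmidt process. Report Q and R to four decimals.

e_1 = a_1/‖a_1‖ = (-1, -3, 0, 4)/5.0990 = (-0.1961, -0.5883, 0.0000, 0.7845).
r_{12} = e_1·a_2 = -0.7845.
u_2 = a_2 + 0.7845·e_1 = (0.8462, 0.5385, -4.0000, 0.6154).
‖u_2‖ = 4.1695, so e_2 = (0.2029, 0.1291, -0.9594, 0.1476).

Q = [[-0.1961, 0.2029], [-0.5883, 0.1291], [0.0000, -0.9594], [0.7845, 0.1476]], R = [[5.0990, -0.7845], [0.0000, 4.1695]]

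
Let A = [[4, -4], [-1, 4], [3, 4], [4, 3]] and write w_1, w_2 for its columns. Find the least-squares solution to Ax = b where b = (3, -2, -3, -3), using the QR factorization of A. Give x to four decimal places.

w_1 = (4, -1, 3, 4); ‖w_1‖ = 6.4807, so q_1 = (0.6172, -0.1543, 0.4629, 0.6172).
q_1·w_2 = 0.6172·(-4) + (-0.1543)·4 + 0.4629·4 + 0.6172·3 = 0.6172.
u_2 = w_2 − 0.6172·q_1 = (-4.3810, 4.0952, 3.7143, 2.6190).
‖u_2‖ = 7.5246, so q_2 = (-0.5822, 0.5442, 0.4936, 0.3481).
Qᵀb = (-1.0801, -5.3602).
Back-substitute: x_2 = -5.3602/7.5246 = -0.7124.
x_1 = (-1.0801 − 0.6172·(-0.7124))/6.4807 = -0.0988.

x = (-0.0988, -0.7124)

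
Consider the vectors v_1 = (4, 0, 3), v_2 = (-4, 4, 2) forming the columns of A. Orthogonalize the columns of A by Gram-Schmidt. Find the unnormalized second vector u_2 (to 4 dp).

u_2 = (-2.4000, 4.0000, 3.2000)

v_1 = (4, 0, 3); ‖v_1‖ = 5.0000, so q_1 = (0.8000, 0.0000, 0.6000).
q_1·v_2 = 0.8000·(-4) + 0.0000·4 + 0.6000·2 = -2.0000.
u_2 = v_2 + 2.0000·q_1 = (-2.4000, 4.0000, 3.2000).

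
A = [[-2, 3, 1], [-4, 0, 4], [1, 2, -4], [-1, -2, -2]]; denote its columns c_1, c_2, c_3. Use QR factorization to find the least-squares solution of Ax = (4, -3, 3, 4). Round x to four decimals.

x = (-0.9947, 0.3957, -1.2837)

c_1 = (-2, -4, 1, -1); ‖c_1‖ = 4.6904, so e_1 = (-0.4264, -0.8528, 0.2132, -0.2132).
e_1·c_2 = (-0.4264)·3 + (-0.8528)·0 + 0.2132·2 + (-0.2132)·(-2) = -0.4264.
u_2 = c_2 + 0.4264·e_1 = (2.8182, -0.3636, 2.0909, -2.0909).
‖u_2‖ = 4.1010, so e_2 = (0.6872, -0.0887, 0.5099, -0.5099).
e_1·c_3 = (-0.4264)·1 + (-0.8528)·4 + 0.2132·(-4) + (-0.2132)·(-2) = -4.2640; e_2·c_3 = 0.6872·1 + (-0.0887)·4 + 0.5099·(-4) + (-0.5099)·(-2) = -0.6872.
u_3 = c_3 + 4.2640·e_1 + 0.6872·e_2 = (-0.3459, 0.3027, -2.7405, -3.2595).
‖u_3‖ = 4.2832, so e_3 = (-0.0808, 0.0707, -0.6398, -0.7610).
Qᵀb = (0.6396, 2.5049, -5.4985).
Back-substitute: x_3 = -5.4985/4.2832 = -1.2837.
x_2 = (2.5049 + 0.6872·(-1.2837))/4.1010 = 0.3957.
x_1 = (0.6396 + 0.4264·0.3957 + 4.2640·(-1.2837))/4.6904 = -0.9947.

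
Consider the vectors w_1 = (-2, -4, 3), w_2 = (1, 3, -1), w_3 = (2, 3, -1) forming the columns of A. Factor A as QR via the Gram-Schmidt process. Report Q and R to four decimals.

w_1 = (-2, -4, 3); ‖w_1‖ = 5.3852, so q_1 = (-0.3714, -0.7428, 0.5571).
q_1·w_2 = (-0.3714)·1 + (-0.7428)·3 + 0.5571·(-1) = -3.1568.
u_2 = w_2 + 3.1568·q_1 = (-0.1724, 0.6552, 0.7586).
‖u_2‖ = 1.0171, so q_2 = (-0.1695, 0.6442, 0.7459).
q_1·w_3 = (-0.3714)·2 + (-0.7428)·3 + 0.5571·(-1) = -3.5282; q_2·w_3 = (-0.1695)·2 + 0.6442·3 + 0.7459·(-1) = 0.8476.
u_3 = w_3 + 3.5282·q_1 − 0.8476·q_2 = (0.8333, -0.1667, 0.3333).
‖u_3‖ = 0.9129, so q_3 = (0.9129, -0.1826, 0.3651).

Q = [[-0.3714, -0.1695, 0.9129], [-0.7428, 0.6442, -0.1826], [0.5571, 0.7459, 0.3651]], R = [[5.3852, -3.1568, -3.5282], [0.0000, 1.0171, 0.8476], [0.0000, 0.0000, 0.9129]]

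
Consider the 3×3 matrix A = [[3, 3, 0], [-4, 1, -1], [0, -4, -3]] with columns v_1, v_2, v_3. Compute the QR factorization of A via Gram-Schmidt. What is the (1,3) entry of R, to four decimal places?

r_{13} = 0.8000

q_1 = v_1/‖v_1‖ = (3, -4, 0)/5.0000 = (0.6000, -0.8000, 0.0000).
r_{13} = q_1·v_3 = 0.8000.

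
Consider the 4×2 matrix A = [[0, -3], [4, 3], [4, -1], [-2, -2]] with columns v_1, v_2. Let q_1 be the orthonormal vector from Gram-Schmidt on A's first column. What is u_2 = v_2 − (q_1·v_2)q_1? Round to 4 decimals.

v_1 = (0, 4, 4, -2); ‖v_1‖ = 6.0000, so q_1 = (0.0000, 0.6667, 0.6667, -0.3333).
q_1·v_2 = 0.0000·(-3) + 0.6667·3 + 0.6667·(-1) + (-0.3333)·(-2) = 2.0000.
u_2 = v_2 − 2.0000·q_1 = (-3.0000, 1.6667, -2.3333, -1.3333).

u_2 = (-3.0000, 1.6667, -2.3333, -1.3333)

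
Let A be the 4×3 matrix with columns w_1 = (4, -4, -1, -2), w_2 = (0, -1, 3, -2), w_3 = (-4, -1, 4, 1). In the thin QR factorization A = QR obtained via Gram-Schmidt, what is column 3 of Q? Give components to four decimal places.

e_3 = (-0.4412, -0.7258, 0.1032, 0.5177)

w_1 = (4, -4, -1, -2); ‖w_1‖ = 6.0828, so e_1 = (0.6576, -0.6576, -0.1644, -0.3288).
e_1·w_2 = 0.6576·0 + (-0.6576)·(-1) + (-0.1644)·3 + (-0.3288)·(-2) = 0.8220.
u_2 = w_2 − 0.8220·e_1 = (-0.5405, -0.4595, 3.1351, -1.7297).
‖u_2‖ = 3.6502, so e_2 = (-0.1481, -0.1259, 0.8589, -0.4739).
e_1·w_3 = 0.6576·(-4) + (-0.6576)·(-1) + (-0.1644)·4 + (-0.3288)·1 = -2.9592; e_2·w_3 = (-0.1481)·(-4) + (-0.1259)·(-1) + 0.8589·4 + (-0.4739)·1 = 3.6799.
u_3 = w_3 + 2.9592·e_1 − 3.6799·e_2 = (-1.5091, -2.4828, 0.3529, 1.7708).
‖u_3‖ = 3.4208, so e_3 = (-0.4412, -0.7258, 0.1032, 0.5177).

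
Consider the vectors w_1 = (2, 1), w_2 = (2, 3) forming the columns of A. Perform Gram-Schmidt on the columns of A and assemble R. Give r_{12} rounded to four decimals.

r_{12} = 3.1305

q_1 = w_1/‖w_1‖ = (2, 1)/2.2361 = (0.8944, 0.4472).
r_{12} = q_1·w_2 = 3.1305.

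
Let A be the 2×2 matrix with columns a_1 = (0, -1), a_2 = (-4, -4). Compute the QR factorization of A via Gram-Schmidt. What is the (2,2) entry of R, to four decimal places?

a_1 = (0, -1); ‖a_1‖ = 1.0000, so e_1 = (0.0000, -1.0000).
e_1·a_2 = 0.0000·(-4) + (-1.0000)·(-4) = 4.0000.
u_2 = a_2 − 4.0000·e_1 = (-4.0000, 0.0000).
r_{22} = ‖u_2‖ = 4.0000.

r_{22} = 4.0000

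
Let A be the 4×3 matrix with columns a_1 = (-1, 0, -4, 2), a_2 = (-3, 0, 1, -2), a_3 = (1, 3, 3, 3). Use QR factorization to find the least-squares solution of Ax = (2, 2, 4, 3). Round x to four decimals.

x = (-0.3556, -0.3222, 0.8778)

a_1 = (-1, 0, -4, 2); ‖a_1‖ = 4.5826, so e_1 = (-0.2182, 0.0000, -0.8729, 0.4364).
e_1·a_2 = (-0.2182)·(-3) + 0.0000·0 + (-0.8729)·1 + 0.4364·(-2) = -1.0911.
u_2 = a_2 + 1.0911·e_1 = (-3.2381, 0.0000, 0.0476, -1.5238).
‖u_2‖ = 3.5790, so e_2 = (-0.9047, 0.0000, 0.0133, -0.4258).
e_1·a_3 = (-0.2182)·1 + 0.0000·3 + (-0.8729)·3 + 0.4364·3 = -1.5275; e_2·a_3 = (-0.9047)·1 + 0.0000·3 + 0.0133·3 + (-0.4258)·3 = -2.1421.
u_3 = a_3 + 1.5275·e_1 + 2.1421·e_2 = (-1.2714, 3.0000, 1.6952, 2.7546).
‖u_3‖ = 4.5911, so e_3 = (-0.2769, 0.6534, 0.3692, 0.6000).
Qᵀb = (-2.6186, -3.0335, 4.0300).
Back-substitute: x_3 = 4.0300/4.5911 = 0.8778.
x_2 = (-3.0335 + 2.1421·0.8778)/3.5790 = -0.3222.
x_1 = (-2.6186 + 1.0911·(-0.3222) + 1.5275·0.8778)/4.5826 = -0.3556.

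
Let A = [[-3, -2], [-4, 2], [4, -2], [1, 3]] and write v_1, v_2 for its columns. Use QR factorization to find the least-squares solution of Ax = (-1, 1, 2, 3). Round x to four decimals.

x = (0.3277, 0.5378)

e_1 = v_1/‖v_1‖ = (-3, -4, 4, 1)/6.4807 = (-0.4629, -0.6172, 0.6172, 0.1543).
r_{12} = e_1·v_2 = -1.0801.
u_2 = v_2 + 1.0801·e_1 = (-2.5000, 1.3333, -1.3333, 3.1667).
‖u_2‖ = 4.4535, so e_2 = (-0.5614, 0.2994, -0.2994, 0.7111).
Qᵀb = (1.5430, 2.3951).
Back-substitute: x_2 = 2.3951/4.4535 = 0.5378.
x_1 = (1.5430 + 1.0801·0.5378)/6.4807 = 0.3277.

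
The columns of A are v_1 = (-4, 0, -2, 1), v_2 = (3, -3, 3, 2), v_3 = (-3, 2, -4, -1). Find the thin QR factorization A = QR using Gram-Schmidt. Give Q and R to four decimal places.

Q = [[-0.8729, -0.0110, 0.4611], [0.0000, -0.6917, -0.2506], [-0.4364, 0.3404, -0.8319], [0.2182, 0.6368, 0.1804]], R = [[4.5826, -3.4915, 4.1461], [0.0000, 4.3370, -3.3488], [0.0000, 0.0000, 1.2629]]

q_1 = v_1/‖v_1‖ = (-4, 0, -2, 1)/4.5826 = (-0.8729, 0.0000, -0.4364, 0.2182).
r_{12} = q_1·v_2 = -3.4915.
u_2 = v_2 + 3.4915·q_1 = (-0.0476, -3.0000, 1.4762, 2.7619).
‖u_2‖ = 4.3370, so q_2 = (-0.0110, -0.6917, 0.3404, 0.6368).
r_{13} = q_1·v_3 = 4.1461; r_{23} = q_2·v_3 = -3.3488.
u_3 = v_3 − 4.1461·q_1 + 3.3488·q_2 = (0.5823, -0.3165, -1.0506, 0.2278).
‖u_3‖ = 1.2629, so q_3 = (0.4611, -0.2506, -0.8319, 0.1804).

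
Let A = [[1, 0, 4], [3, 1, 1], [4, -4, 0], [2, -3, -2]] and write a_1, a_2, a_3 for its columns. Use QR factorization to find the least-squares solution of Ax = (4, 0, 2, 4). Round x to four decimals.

a_1 = (1, 3, 4, 2); ‖a_1‖ = 5.4772, so e_1 = (0.1826, 0.5477, 0.7303, 0.3651).
e_1·a_2 = 0.1826·0 + 0.5477·1 + 0.7303·(-4) + 0.3651·(-3) = -3.4689.
u_2 = a_2 + 3.4689·e_1 = (0.6333, 2.9000, -1.4667, -1.7333).
‖u_2‖ = 3.7372, so e_2 = (0.1695, 0.7760, -0.3925, -0.4638).
e_1·a_3 = 0.1826·4 + 0.5477·1 + 0.7303·0 + 0.3651·(-2) = 0.5477; e_2·a_3 = 0.1695·4 + 0.7760·1 + (-0.3925)·0 + (-0.4638)·(-2) = 2.3815.
u_3 = a_3 − 0.5477·e_1 − 2.3815·e_2 = (3.4964, -1.1480, 0.5346, -1.0955).
‖u_3‖ = 3.8767, so e_3 = (0.9019, -0.2961, 0.1379, -0.2826).
Qᵀb = (3.6515, -1.9623, 2.7531).
Back-substitute: x_3 = 2.7531/3.8767 = 0.7102.
x_2 = (-1.9623 − 2.3815·0.7102)/3.7372 = -0.9776.
x_1 = (3.6515 + 3.4689·(-0.9776) − 0.5477·0.7102)/5.4772 = -0.0235.

x = (-0.0235, -0.9776, 0.7102)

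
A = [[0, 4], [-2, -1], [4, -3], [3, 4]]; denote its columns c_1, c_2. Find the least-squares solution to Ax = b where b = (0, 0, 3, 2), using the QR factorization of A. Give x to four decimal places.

x = (0.6244, -0.0535)

c_1 = (0, -2, 4, 3); ‖c_1‖ = 5.3852, so e_1 = (0.0000, -0.3714, 0.7428, 0.5571).
e_1·c_2 = 0.0000·4 + (-0.3714)·(-1) + 0.7428·(-3) + 0.5571·4 = 0.3714.
u_2 = c_2 − 0.3714·e_1 = (4.0000, -0.8621, -3.2759, 3.7931).
‖u_2‖ = 6.4701, so e_2 = (0.6182, -0.1332, -0.5063, 0.5863).
Qᵀb = (3.3425, -0.3464).
Back-substitute: x_2 = -0.3464/6.4701 = -0.0535.
x_1 = (3.3425 − 0.3714·(-0.0535))/5.3852 = 0.6244.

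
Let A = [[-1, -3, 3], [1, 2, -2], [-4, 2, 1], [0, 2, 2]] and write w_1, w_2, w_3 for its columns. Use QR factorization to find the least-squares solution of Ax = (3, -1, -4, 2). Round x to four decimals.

w_1 = (-1, 1, -4, 0); ‖w_1‖ = 4.2426, so e_1 = (-0.2357, 0.2357, -0.9428, 0.0000).
e_1·w_2 = (-0.2357)·(-3) + 0.2357·2 + (-0.9428)·2 + 0.0000·2 = -0.7071.
u_2 = w_2 + 0.7071·e_1 = (-3.1667, 2.1667, 1.3333, 2.0000).
‖u_2‖ = 4.5277, so e_2 = (-0.6994, 0.4785, 0.2945, 0.4417).
e_1·w_3 = (-0.2357)·3 + 0.2357·(-2) + (-0.9428)·1 + 0.0000·2 = -2.1213; e_2·w_3 = (-0.6994)·3 + 0.4785·(-2) + 0.2945·1 + 0.4417·2 = -1.8773.
u_3 = w_3 + 2.1213·e_1 + 1.8773·e_2 = (1.1870, -0.6016, -0.4472, 2.8293).
‖u_3‖ = 3.1584, so e_3 = (0.3758, -0.1905, -0.1416, 0.8958).
Qᵀb = (2.8284, -2.8712, 3.6758).
Back-substitute: x_3 = 3.6758/3.1584 = 1.1638.
x_2 = (-2.8712 + 1.8773·1.1638)/4.5277 = -0.1516.
x_1 = (2.8284 + 0.7071·(-0.1516) + 2.1213·1.1638)/4.2426 = 1.2233.

x = (1.2233, -0.1516, 1.1638)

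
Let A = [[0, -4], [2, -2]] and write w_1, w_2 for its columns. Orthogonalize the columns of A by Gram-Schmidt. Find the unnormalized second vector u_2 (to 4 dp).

u_2 = (-4.0000, 0.0000)

w_1 = (0, 2); ‖w_1‖ = 2.0000, so e_1 = (0.0000, 1.0000).
e_1·w_2 = 0.0000·(-4) + 1.0000·(-2) = -2.0000.
u_2 = w_2 + 2.0000·e_1 = (-4.0000, 0.0000).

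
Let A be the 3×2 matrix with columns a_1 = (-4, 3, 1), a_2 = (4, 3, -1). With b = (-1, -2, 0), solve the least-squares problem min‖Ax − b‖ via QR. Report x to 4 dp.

x = (-0.2157, -0.4510)

a_1 = (-4, 3, 1); ‖a_1‖ = 5.0990, so e_1 = (-0.7845, 0.5883, 0.1961).
e_1·a_2 = (-0.7845)·4 + 0.5883·3 + 0.1961·(-1) = -1.5689.
u_2 = a_2 + 1.5689·e_1 = (2.7692, 3.9231, -0.6923).
‖u_2‖ = 4.8516, so e_2 = (0.5708, 0.8086, -0.1427).
Qᵀb = (-0.3922, -2.1880).
Back-substitute: x_2 = -2.1880/4.8516 = -0.4510.
x_1 = (-0.3922 + 1.5689·(-0.4510))/5.0990 = -0.2157.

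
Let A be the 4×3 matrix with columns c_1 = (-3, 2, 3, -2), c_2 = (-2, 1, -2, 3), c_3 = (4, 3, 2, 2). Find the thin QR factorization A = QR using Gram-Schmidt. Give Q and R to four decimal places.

e_1 = c_1/‖c_1‖ = (-3, 2, 3, -2)/5.0990 = (-0.5883, 0.3922, 0.5883, -0.3922).
r_{12} = e_1·c_2 = -0.7845.
u_2 = c_2 + 0.7845·e_1 = (-2.4615, 1.3077, -1.5385, 2.6923).
‖u_2‖ = 4.1695, so e_2 = (-0.5904, 0.3136, -0.3690, 0.6457).
r_{13} = e_1·c_3 = -0.7845; r_{23} = e_2·c_3 = -0.8671.
u_3 = c_3 + 0.7845·e_1 + 0.8671·e_2 = (3.0265, 3.5796, 2.1416, 2.2522).
‖u_3‖ = 5.6243, so e_3 = (0.5381, 0.6365, 0.3808, 0.4004).

Q = [[-0.5883, -0.5904, 0.5381], [0.3922, 0.3136, 0.6365], [0.5883, -0.3690, 0.3808], [-0.3922, 0.6457, 0.4004]], R = [[5.0990, -0.7845, -0.7845], [0.0000, 4.1695, -0.8671], [0.0000, 0.0000, 5.6243]]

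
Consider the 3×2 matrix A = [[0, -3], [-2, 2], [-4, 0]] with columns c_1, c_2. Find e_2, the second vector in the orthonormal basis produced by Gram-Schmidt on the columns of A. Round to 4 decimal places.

c_1 = (0, -2, -4); ‖c_1‖ = 4.4721, so e_1 = (0.0000, -0.4472, -0.8944).
e_1·c_2 = 0.0000·(-3) + (-0.4472)·2 + (-0.8944)·0 = -0.8944.
u_2 = c_2 + 0.8944·e_1 = (-3.0000, 1.6000, -0.8000).
‖u_2‖ = 3.4928, so e_2 = (-0.8589, 0.4581, -0.2290).

e_2 = (-0.8589, 0.4581, -0.2290)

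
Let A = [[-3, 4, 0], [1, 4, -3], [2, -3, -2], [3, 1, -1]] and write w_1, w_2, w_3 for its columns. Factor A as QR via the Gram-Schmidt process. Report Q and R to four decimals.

Q = [[-0.6255, 0.4232, -0.1987], [0.2085, 0.7388, -0.4659], [0.4170, -0.3371, -0.7369], [0.6255, 0.4017, 0.4478]], R = [[4.7958, -2.2937, -2.0851], [0.0000, 6.0613, -1.9439], [0.0000, 0.0000, 2.4235]]

q_1 = w_1/‖w_1‖ = (-3, 1, 2, 3)/4.7958 = (-0.6255, 0.2085, 0.4170, 0.6255).
r_{12} = q_1·w_2 = -2.2937.
u_2 = w_2 + 2.2937·q_1 = (2.5652, 4.4783, -2.0435, 2.4348).
‖u_2‖ = 6.0613, so q_2 = (0.4232, 0.7388, -0.3371, 0.4017).
r_{13} = q_1·w_3 = -2.0851; r_{23} = q_2·w_3 = -1.9439.
u_3 = w_3 + 2.0851·q_1 + 1.9439·q_2 = (-0.4817, -1.1290, -1.7858, 1.0852).
‖u_3‖ = 2.4235, so q_3 = (-0.1987, -0.4659, -0.7369, 0.4478).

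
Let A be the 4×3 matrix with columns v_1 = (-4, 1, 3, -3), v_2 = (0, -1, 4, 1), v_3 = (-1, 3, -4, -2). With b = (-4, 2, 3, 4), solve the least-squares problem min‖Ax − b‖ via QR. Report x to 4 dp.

x = (-0.2594, 2.8052, 1.6390)

e_1 = v_1/‖v_1‖ = (-4, 1, 3, -3)/5.9161 = (-0.6761, 0.1690, 0.5071, -0.5071).
r_{12} = e_1·v_2 = 1.3522.
u_2 = v_2 − 1.3522·e_1 = (0.9143, -1.2286, 3.3143, 1.6857).
‖u_2‖ = 4.0214, so e_2 = (0.2274, -0.3055, 0.8242, 0.4192).
r_{13} = e_1·v_3 = 0.1690; r_{23} = e_2·v_3 = -5.2789.
u_3 = v_3 − 0.1690·e_1 + 5.2789·e_2 = (0.3145, 1.3587, 0.2650, 0.2986).
‖u_3‖ = 1.4506, so e_3 = (0.2168, 0.9366, 0.1827, 0.2058).
Qᵀb = (2.5355, 2.6288, 2.3775).
Back-substitute: x_3 = 2.3775/1.4506 = 1.6390.
x_2 = (2.6288 + 5.2789·1.6390)/4.0214 = 2.8052.
x_1 = (2.5355 − 1.3522·2.8052 − 0.1690·1.6390)/5.9161 = -0.2594.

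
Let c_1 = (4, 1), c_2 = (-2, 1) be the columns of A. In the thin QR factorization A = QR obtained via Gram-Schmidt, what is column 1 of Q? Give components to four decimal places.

q_1 = (0.9701, 0.2425)

c_1 = (4, 1); ‖c_1‖ = 4.1231, so q_1 = (0.9701, 0.2425).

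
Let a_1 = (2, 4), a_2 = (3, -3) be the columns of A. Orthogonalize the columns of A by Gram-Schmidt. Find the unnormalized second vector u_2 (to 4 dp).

a_1 = (2, 4); ‖a_1‖ = 4.4721, so q_1 = (0.4472, 0.8944).
q_1·a_2 = 0.4472·3 + 0.8944·(-3) = -1.3416.
u_2 = a_2 + 1.3416·q_1 = (3.6000, -1.8000).

u_2 = (3.6000, -1.8000)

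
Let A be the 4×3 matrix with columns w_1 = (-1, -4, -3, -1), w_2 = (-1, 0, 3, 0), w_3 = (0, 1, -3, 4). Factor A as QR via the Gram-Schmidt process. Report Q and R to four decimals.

q_1 = w_1/‖w_1‖ = (-1, -4, -3, -1)/5.1962 = (-0.1925, -0.7698, -0.5774, -0.1925).
r_{12} = q_1·w_2 = -1.5396.
u_2 = w_2 + 1.5396·q_1 = (-1.2963, -1.1852, 2.1111, -0.2963).
‖u_2‖ = 2.7622, so q_2 = (-0.4693, -0.4291, 0.7643, -0.1073).
r_{13} = q_1·w_3 = 0.1925; r_{23} = q_2·w_3 = -3.1510.
u_3 = w_3 − 0.1925·q_1 + 3.1510·q_2 = (-1.4417, -0.2039, -0.4806, 3.6990).
‖u_3‖ = 4.0042, so q_3 = (-0.3601, -0.0509, -0.1200, 0.9238).

Q = [[-0.1925, -0.4693, -0.3601], [-0.7698, -0.4291, -0.0509], [-0.5774, 0.7643, -0.1200], [-0.1925, -0.1073, 0.9238]], R = [[5.1962, -1.5396, 0.1925], [0.0000, 2.7622, -3.1510], [0.0000, 0.0000, 4.0042]]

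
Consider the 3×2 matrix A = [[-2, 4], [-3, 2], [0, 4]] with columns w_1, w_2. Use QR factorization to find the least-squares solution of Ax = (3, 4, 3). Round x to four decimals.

x = (-0.7353, 0.6029)

q_1 = w_1/‖w_1‖ = (-2, -3, 0)/3.6056 = (-0.5547, -0.8321, 0.0000).
r_{12} = q_1·w_2 = -3.8829.
u_2 = w_2 + 3.8829·q_1 = (1.8462, -1.2308, 4.0000).
‖u_2‖ = 4.5742, so q_2 = (0.4036, -0.2691, 0.8745).
Qᵀb = (-4.9923, 2.7580).
Back-substitute: x_2 = 2.7580/4.5742 = 0.6029.
x_1 = (-4.9923 + 3.8829·0.6029)/3.6056 = -0.7353.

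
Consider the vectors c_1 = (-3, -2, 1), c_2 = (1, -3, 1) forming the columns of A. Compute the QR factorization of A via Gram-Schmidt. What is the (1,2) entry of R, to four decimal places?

c_1 = (-3, -2, 1); ‖c_1‖ = 3.7417, so e_1 = (-0.8018, -0.5345, 0.2673).
r_{12} = e_1·c_2 = 1.0690.

r_{12} = 1.0690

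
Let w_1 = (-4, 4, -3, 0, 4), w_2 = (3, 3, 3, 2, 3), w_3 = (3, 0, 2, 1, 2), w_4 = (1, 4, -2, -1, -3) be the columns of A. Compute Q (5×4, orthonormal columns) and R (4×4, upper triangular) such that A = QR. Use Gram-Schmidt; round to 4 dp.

q_1 = w_1/‖w_1‖ = (-4, 4, -3, 0, 4)/7.5498 = (-0.5298, 0.5298, -0.3974, 0.0000, 0.5298).
r_{12} = q_1·w_2 = 0.3974.
u_2 = w_2 − 0.3974·q_1 = (3.2105, 2.7895, 3.1579, 2.0000, 2.7895).
‖u_2‖ = 6.3121, so q_2 = (0.5086, 0.4419, 0.5003, 0.3169, 0.4419).
r_{13} = q_1·w_3 = -1.3245; r_{23} = q_2·w_3 = 3.7272.
u_3 = w_3 + 1.3245·q_1 − 3.7272·q_2 = (0.4025, -0.9454, -0.3910, -0.1810, 1.0546).
‖u_3‖ = 1.5341, so q_3 = (0.2623, -0.6162, -0.2549, -0.1180, 0.6874).
r_{14} = q_1·w_4 = 0.7947; r_{24} = q_2·w_4 = -0.3669; r_{34} = q_3·w_4 = -3.6372.
u_4 = w_4 − 0.7947·q_1 + 0.3669·q_2 + 3.6372·q_3 = (2.5618, 1.4997, -2.4277, -1.3128, -0.7587).
‖u_4‖ = 4.1237, so q_4 = (0.6212, 0.3637, -0.5887, -0.3184, -0.1840).

Q = [[-0.5298, 0.5086, 0.2623, 0.6212], [0.5298, 0.4419, -0.6162, 0.3637], [-0.3974, 0.5003, -0.2549, -0.5887], [0.0000, 0.3169, -0.1180, -0.3184], [0.5298, 0.4419, 0.6874, -0.1840]], R = [[7.5498, 0.3974, -1.3245, 0.7947], [0.0000, 6.3121, 3.7272, -0.3669], [0.0000, 0.0000, 1.5341, -3.6372], [0.0000, 0.0000, 0.0000, 4.1237]]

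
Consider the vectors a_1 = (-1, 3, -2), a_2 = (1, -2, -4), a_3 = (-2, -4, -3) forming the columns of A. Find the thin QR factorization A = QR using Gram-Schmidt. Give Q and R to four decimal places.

Q = [[-0.2673, 0.2342, -0.9347], [0.8018, -0.4840, -0.3505], [-0.5345, -0.8431, -0.0584]], R = [[3.7417, 0.2673, -1.0690], [0.0000, 4.5748, 3.9971], [0.0000, 0.0000, 3.4468]]

e_1 = a_1/‖a_1‖ = (-1, 3, -2)/3.7417 = (-0.2673, 0.8018, -0.5345).
r_{12} = e_1·a_2 = 0.2673.
u_2 = a_2 − 0.2673·e_1 = (1.0714, -2.2143, -3.8571).
‖u_2‖ = 4.5748, so e_2 = (0.2342, -0.4840, -0.8431).
r_{13} = e_1·a_3 = -1.0690; r_{23} = e_2·a_3 = 3.9971.
u_3 = a_3 + 1.0690·e_1 − 3.9971·e_2 = (-3.2218, -1.2082, -0.2014).
‖u_3‖ = 3.4468, so e_3 = (-0.9347, -0.3505, -0.0584).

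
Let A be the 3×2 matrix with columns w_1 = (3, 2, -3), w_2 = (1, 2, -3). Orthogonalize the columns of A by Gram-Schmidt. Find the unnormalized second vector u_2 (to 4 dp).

u_2 = (-1.1818, 0.5455, -0.8182)

w_1 = (3, 2, -3); ‖w_1‖ = 4.6904, so q_1 = (0.6396, 0.4264, -0.6396).
q_1·w_2 = 0.6396·1 + 0.4264·2 + (-0.6396)·(-3) = 3.4112.
u_2 = w_2 − 3.4112·q_1 = (-1.1818, 0.5455, -0.8182).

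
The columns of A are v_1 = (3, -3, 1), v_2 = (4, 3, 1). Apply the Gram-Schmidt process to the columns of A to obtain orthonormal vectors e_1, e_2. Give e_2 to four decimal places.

v_1 = (3, -3, 1); ‖v_1‖ = 4.3589, so e_1 = (0.6882, -0.6882, 0.2294).
e_1·v_2 = 0.6882·4 + (-0.6882)·3 + 0.2294·1 = 0.9177.
u_2 = v_2 − 0.9177·e_1 = (3.3684, 3.6316, 0.7895).
‖u_2‖ = 5.0158, so e_2 = (0.6716, 0.7240, 0.1574).

e_2 = (0.6716, 0.7240, 0.1574)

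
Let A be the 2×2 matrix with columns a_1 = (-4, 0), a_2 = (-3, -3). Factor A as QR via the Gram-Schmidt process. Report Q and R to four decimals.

Q = [[-1.0000, 0.0000], [0.0000, -1.0000]], R = [[4.0000, 3.0000], [0.0000, 3.0000]]

q_1 = a_1/‖a_1‖ = (-4, 0)/4.0000 = (-1.0000, 0.0000).
r_{12} = q_1·a_2 = 3.0000.
u_2 = a_2 − 3.0000·q_1 = (0.0000, -3.0000).
‖u_2‖ = 3.0000, so q_2 = (0.0000, -1.0000).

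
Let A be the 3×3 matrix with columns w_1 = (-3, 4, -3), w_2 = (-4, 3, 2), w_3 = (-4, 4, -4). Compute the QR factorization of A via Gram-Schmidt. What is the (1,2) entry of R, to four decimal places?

w_1 = (-3, 4, -3); ‖w_1‖ = 5.8310, so e_1 = (-0.5145, 0.6860, -0.5145).
r_{12} = e_1·w_2 = 3.0870.

r_{12} = 3.0870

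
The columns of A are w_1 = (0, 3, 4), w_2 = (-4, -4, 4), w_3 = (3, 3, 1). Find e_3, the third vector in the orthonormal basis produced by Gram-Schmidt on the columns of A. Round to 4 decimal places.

e_3 = (0.8137, -0.4650, 0.3487)

e_1 = w_1/‖w_1‖ = (0, 3, 4)/5.0000 = (0.0000, 0.6000, 0.8000).
r_{12} = e_1·w_2 = 0.8000.
u_2 = w_2 − 0.8000·e_1 = (-4.0000, -4.4800, 3.3600).
‖u_2‖ = 6.8819, so e_2 = (-0.5812, -0.6510, 0.4882).
r_{13} = e_1·w_3 = 2.6000; r_{23} = e_2·w_3 = -3.2084.
u_3 = w_3 − 2.6000·e_1 + 3.2084·e_2 = (1.1351, -0.6486, 0.4865).
‖u_3‖ = 1.3950, so e_3 = (0.8137, -0.4650, 0.3487).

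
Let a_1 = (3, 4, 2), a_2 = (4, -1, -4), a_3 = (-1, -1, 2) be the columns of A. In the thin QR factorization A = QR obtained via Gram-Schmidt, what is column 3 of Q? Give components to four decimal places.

a_1 = (3, 4, 2); ‖a_1‖ = 5.3852, so e_1 = (0.5571, 0.7428, 0.3714).
e_1·a_2 = 0.5571·4 + 0.7428·(-1) + 0.3714·(-4) = 0.0000.
u_2 = a_2 + 0.0000·e_1 = (4.0000, -1.0000, -4.0000).
‖u_2‖ = 5.7446, so e_2 = (0.6963, -0.1741, -0.6963).
e_1·a_3 = 0.5571·(-1) + 0.7428·(-1) + 0.3714·2 = -0.5571; e_2·a_3 = 0.6963·(-1) + (-0.1741)·(-1) + (-0.6963)·2 = -1.9149.
u_3 = a_3 + 0.5571·e_1 + 1.9149·e_2 = (0.6437, -0.9195, 0.8736).
‖u_3‖ = 1.4223, so e_3 = (0.4526, -0.6465, 0.6142).

e_3 = (0.4526, -0.6465, 0.6142)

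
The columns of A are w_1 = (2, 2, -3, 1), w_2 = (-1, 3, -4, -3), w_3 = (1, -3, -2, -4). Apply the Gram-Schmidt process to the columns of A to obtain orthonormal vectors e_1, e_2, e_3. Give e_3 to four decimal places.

e_1 = w_1/‖w_1‖ = (2, 2, -3, 1)/4.2426 = (0.4714, 0.4714, -0.7071, 0.2357).
r_{12} = e_1·w_2 = 3.0641.
u_2 = w_2 − 3.0641·e_1 = (-2.4444, 1.5556, -1.8333, -3.7222).
‖u_2‖ = 5.0607, so e_2 = (-0.4830, 0.3074, -0.3623, -0.7355).
r_{13} = e_1·w_3 = -0.4714; r_{23} = e_2·w_3 = 2.2614.
u_3 = w_3 + 0.4714·e_1 − 2.2614·e_2 = (2.3145, -3.4729, -1.5141, -2.2256).
‖u_3‖ = 4.9663, so e_3 = (0.4661, -0.6993, -0.3049, -0.4481).

e_3 = (0.4661, -0.6993, -0.3049, -0.4481)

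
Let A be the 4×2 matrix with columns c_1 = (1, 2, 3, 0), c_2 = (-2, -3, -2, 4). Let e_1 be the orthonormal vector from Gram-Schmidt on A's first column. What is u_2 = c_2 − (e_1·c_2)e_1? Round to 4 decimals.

u_2 = (-1.0000, -1.0000, 1.0000, 4.0000)

c_1 = (1, 2, 3, 0); ‖c_1‖ = 3.7417, so e_1 = (0.2673, 0.5345, 0.8018, 0.0000).
e_1·c_2 = 0.2673·(-2) + 0.5345·(-3) + 0.8018·(-2) + 0.0000·4 = -3.7417.
u_2 = c_2 + 3.7417·e_1 = (-1.0000, -1.0000, 1.0000, 4.0000).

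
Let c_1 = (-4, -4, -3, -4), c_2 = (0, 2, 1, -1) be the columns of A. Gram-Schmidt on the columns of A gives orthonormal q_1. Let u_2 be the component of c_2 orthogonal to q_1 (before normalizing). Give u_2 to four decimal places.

q_1 = c_1/‖c_1‖ = (-4, -4, -3, -4)/7.5498 = (-0.5298, -0.5298, -0.3974, -0.5298).
r_{12} = q_1·c_2 = -0.9272.
u_2 = c_2 + 0.9272·q_1 = (-0.4912, 1.5088, 0.6316, -1.4912).

u_2 = (-0.4912, 1.5088, 0.6316, -1.4912)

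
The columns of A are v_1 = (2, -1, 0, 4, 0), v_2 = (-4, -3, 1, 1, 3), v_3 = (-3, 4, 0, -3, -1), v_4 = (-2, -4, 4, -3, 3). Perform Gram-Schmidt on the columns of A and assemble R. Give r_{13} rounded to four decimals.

r_{13} = -4.8008

v_1 = (2, -1, 0, 4, 0); ‖v_1‖ = 4.5826, so e_1 = (0.4364, -0.2182, 0.0000, 0.8729, 0.0000).
r_{13} = e_1·v_3 = -4.8008.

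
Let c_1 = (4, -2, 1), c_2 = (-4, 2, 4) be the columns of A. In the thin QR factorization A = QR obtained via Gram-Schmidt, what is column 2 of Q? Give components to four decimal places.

e_1 = c_1/‖c_1‖ = (4, -2, 1)/4.5826 = (0.8729, -0.4364, 0.2182).
r_{12} = e_1·c_2 = -3.4915.
u_2 = c_2 + 3.4915·e_1 = (-0.9524, 0.4762, 4.7619).
‖u_2‖ = 4.8795, so e_2 = (-0.1952, 0.0976, 0.9759).

e_2 = (-0.1952, 0.0976, 0.9759)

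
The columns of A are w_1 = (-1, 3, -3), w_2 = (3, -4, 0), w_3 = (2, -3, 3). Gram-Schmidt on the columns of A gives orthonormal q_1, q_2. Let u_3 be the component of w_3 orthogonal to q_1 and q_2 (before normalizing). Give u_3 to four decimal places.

u_3 = (0.5760, 0.4320, 0.2400)

q_1 = w_1/‖w_1‖ = (-1, 3, -3)/4.3589 = (-0.2294, 0.6882, -0.6882).
r_{12} = q_1·w_2 = -3.4412.
u_2 = w_2 + 3.4412·q_1 = (2.2105, -1.6316, -2.3684).
‖u_2‖ = 3.6274, so q_2 = (0.6094, -0.4498, -0.6529).
r_{13} = q_1·w_3 = -4.5883; r_{23} = q_2·w_3 = 0.6094.
u_3 = w_3 + 4.5883·q_1 − 0.6094·q_2 = (0.5760, 0.4320, 0.2400).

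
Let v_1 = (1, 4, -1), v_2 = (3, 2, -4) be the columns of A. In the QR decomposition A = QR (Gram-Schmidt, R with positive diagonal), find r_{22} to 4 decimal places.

r_{22} = 4.0620

v_1 = (1, 4, -1); ‖v_1‖ = 4.2426, so q_1 = (0.2357, 0.9428, -0.2357).
q_1·v_2 = 0.2357·3 + 0.9428·2 + (-0.2357)·(-4) = 3.5355.
u_2 = v_2 − 3.5355·q_1 = (2.1667, -1.3333, -3.1667).
r_{22} = ‖u_2‖ = 4.0620.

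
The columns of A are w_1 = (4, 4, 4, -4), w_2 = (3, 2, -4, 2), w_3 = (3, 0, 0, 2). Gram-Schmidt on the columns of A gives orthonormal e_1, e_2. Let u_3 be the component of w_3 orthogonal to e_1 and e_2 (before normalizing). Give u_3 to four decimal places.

w_1 = (4, 4, 4, -4); ‖w_1‖ = 8.0000, so e_1 = (0.5000, 0.5000, 0.5000, -0.5000).
e_1·w_2 = 0.5000·3 + 0.5000·2 + 0.5000·(-4) + (-0.5000)·2 = -0.5000.
u_2 = w_2 + 0.5000·e_1 = (3.2500, 2.2500, -3.7500, 1.7500).
‖u_2‖ = 5.7228, so e_2 = (0.5679, 0.3932, -0.6553, 0.3058).
e_1·w_3 = 0.5000·3 + 0.5000·0 + 0.5000·0 + (-0.5000)·2 = 0.5000; e_2·w_3 = 0.5679·3 + 0.3932·0 + (-0.6553)·0 + 0.3058·2 = 2.3153.
u_3 = w_3 − 0.5000·e_1 − 2.3153·e_2 = (1.4351, -1.1603, 1.2672, 1.5420).

u_3 = (1.4351, -1.1603, 1.2672, 1.5420)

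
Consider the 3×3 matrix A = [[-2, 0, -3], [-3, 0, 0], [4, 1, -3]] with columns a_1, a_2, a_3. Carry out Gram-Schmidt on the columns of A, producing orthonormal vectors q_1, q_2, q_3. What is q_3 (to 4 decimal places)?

a_1 = (-2, -3, 4); ‖a_1‖ = 5.3852, so q_1 = (-0.3714, -0.5571, 0.7428).
q_1·a_2 = (-0.3714)·0 + (-0.5571)·0 + 0.7428·1 = 0.7428.
u_2 = a_2 − 0.7428·q_1 = (0.2759, 0.4138, 0.4483).
‖u_2‖ = 0.6695, so q_2 = (0.4120, 0.6180, 0.6695).
q_1·a_3 = (-0.3714)·(-3) + (-0.5571)·0 + 0.7428·(-3) = -1.1142; q_2·a_3 = 0.4120·(-3) + 0.6180·0 + 0.6695·(-3) = -3.2447.
u_3 = a_3 + 1.1142·q_1 + 3.2447·q_2 = (-2.0769, 1.3846, 0.0000).
‖u_3‖ = 2.4962, so q_3 = (-0.8321, 0.5547, 0.0000).

q_3 = (-0.8321, 0.5547, 0.0000)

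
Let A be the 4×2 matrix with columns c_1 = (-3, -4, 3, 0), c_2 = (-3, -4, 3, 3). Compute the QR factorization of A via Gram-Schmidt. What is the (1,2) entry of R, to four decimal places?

c_1 = (-3, -4, 3, 0); ‖c_1‖ = 5.8310, so e_1 = (-0.5145, -0.6860, 0.5145, 0.0000).
r_{12} = e_1·c_2 = 5.8310.

r_{12} = 5.8310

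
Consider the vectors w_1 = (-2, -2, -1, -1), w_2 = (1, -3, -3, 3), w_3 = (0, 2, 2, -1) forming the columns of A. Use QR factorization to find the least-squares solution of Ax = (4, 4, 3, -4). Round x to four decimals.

x = (-3.6923, -5.0000, -8.3846)

w_1 = (-2, -2, -1, -1); ‖w_1‖ = 3.1623, so e_1 = (-0.6325, -0.6325, -0.3162, -0.3162).
e_1·w_2 = (-0.6325)·1 + (-0.6325)·(-3) + (-0.3162)·(-3) + (-0.3162)·3 = 1.2649.
u_2 = w_2 − 1.2649·e_1 = (1.8000, -2.2000, -2.6000, 3.4000).
‖u_2‖ = 5.1381, so e_2 = (0.3503, -0.4282, -0.5060, 0.6617).
e_1·w_3 = (-0.6325)·0 + (-0.6325)·2 + (-0.3162)·2 + (-0.3162)·(-1) = -1.5811; e_2·w_3 = 0.3503·0 + (-0.4282)·2 + (-0.5060)·2 + 0.6617·(-1) = -2.5301.
u_3 = w_3 + 1.5811·e_1 + 2.5301·e_2 = (-0.1136, -0.0833, 0.2197, 0.1742).
‖u_3‖ = 0.3138, so e_3 = (-0.3621, -0.2655, 0.7001, 0.5552).
Qᵀb = (-4.7434, -4.4764, -2.6313).
Back-substitute: x_3 = -2.6313/0.3138 = -8.3846.
x_2 = (-4.4764 + 2.5301·(-8.3846))/5.1381 = -5.0000.
x_1 = (-4.7434 − 1.2649·(-5.0000) + 1.5811·(-8.3846))/3.1623 = -3.6923.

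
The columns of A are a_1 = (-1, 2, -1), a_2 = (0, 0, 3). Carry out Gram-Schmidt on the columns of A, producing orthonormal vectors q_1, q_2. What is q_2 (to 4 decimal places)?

q_2 = (-0.1826, 0.3651, 0.9129)

a_1 = (-1, 2, -1); ‖a_1‖ = 2.4495, so q_1 = (-0.4082, 0.8165, -0.4082).
q_1·a_2 = (-0.4082)·0 + 0.8165·0 + (-0.4082)·3 = -1.2247.
u_2 = a_2 + 1.2247·q_1 = (-0.5000, 1.0000, 2.5000).
‖u_2‖ = 2.7386, so q_2 = (-0.1826, 0.3651, 0.9129).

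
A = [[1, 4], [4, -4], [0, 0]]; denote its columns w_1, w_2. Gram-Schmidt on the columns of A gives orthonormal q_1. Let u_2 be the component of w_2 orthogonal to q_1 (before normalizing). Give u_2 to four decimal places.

w_1 = (1, 4, 0); ‖w_1‖ = 4.1231, so q_1 = (0.2425, 0.9701, 0.0000).
q_1·w_2 = 0.2425·4 + 0.9701·(-4) + 0.0000·0 = -2.9104.
u_2 = w_2 + 2.9104·q_1 = (4.7059, -1.1765, 0.0000).

u_2 = (4.7059, -1.1765, 0.0000)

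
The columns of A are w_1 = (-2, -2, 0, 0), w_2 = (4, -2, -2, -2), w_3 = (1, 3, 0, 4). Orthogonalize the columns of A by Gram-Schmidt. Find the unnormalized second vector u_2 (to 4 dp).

u_2 = (3.0000, -3.0000, -2.0000, -2.0000)

q_1 = w_1/‖w_1‖ = (-2, -2, 0, 0)/2.8284 = (-0.7071, -0.7071, 0.0000, 0.0000).
r_{12} = q_1·w_2 = -1.4142.
u_2 = w_2 + 1.4142·q_1 = (3.0000, -3.0000, -2.0000, -2.0000).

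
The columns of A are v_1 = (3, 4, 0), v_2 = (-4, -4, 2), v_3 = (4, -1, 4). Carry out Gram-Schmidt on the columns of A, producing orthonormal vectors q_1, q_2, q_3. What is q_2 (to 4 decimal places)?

q_2 = (-0.2971, 0.2228, 0.9285)

v_1 = (3, 4, 0); ‖v_1‖ = 5.0000, so q_1 = (0.6000, 0.8000, 0.0000).
q_1·v_2 = 0.6000·(-4) + 0.8000·(-4) + 0.0000·2 = -5.6000.
u_2 = v_2 + 5.6000·q_1 = (-0.6400, 0.4800, 2.0000).
‖u_2‖ = 2.1541, so q_2 = (-0.2971, 0.2228, 0.9285).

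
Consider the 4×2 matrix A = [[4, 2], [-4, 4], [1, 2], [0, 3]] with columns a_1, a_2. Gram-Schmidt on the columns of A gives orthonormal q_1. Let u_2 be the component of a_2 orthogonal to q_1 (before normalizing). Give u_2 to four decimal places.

a_1 = (4, -4, 1, 0); ‖a_1‖ = 5.7446, so q_1 = (0.6963, -0.6963, 0.1741, 0.0000).
q_1·a_2 = 0.6963·2 + (-0.6963)·4 + 0.1741·2 + 0.0000·3 = -1.0445.
u_2 = a_2 + 1.0445·q_1 = (2.7273, 3.2727, 2.1818, 3.0000).

u_2 = (2.7273, 3.2727, 2.1818, 3.0000)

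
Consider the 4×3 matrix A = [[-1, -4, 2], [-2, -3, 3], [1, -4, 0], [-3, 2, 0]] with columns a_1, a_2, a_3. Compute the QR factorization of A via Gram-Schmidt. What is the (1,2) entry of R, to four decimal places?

a_1 = (-1, -2, 1, -3); ‖a_1‖ = 3.8730, so e_1 = (-0.2582, -0.5164, 0.2582, -0.7746).
r_{12} = e_1·a_2 = 0.0000.

r_{12} = 0.0000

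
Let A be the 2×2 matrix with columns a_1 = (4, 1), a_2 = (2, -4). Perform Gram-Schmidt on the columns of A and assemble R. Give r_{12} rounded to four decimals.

e_1 = a_1/‖a_1‖ = (4, 1)/4.1231 = (0.9701, 0.2425).
r_{12} = e_1·a_2 = 0.9701.

r_{12} = 0.9701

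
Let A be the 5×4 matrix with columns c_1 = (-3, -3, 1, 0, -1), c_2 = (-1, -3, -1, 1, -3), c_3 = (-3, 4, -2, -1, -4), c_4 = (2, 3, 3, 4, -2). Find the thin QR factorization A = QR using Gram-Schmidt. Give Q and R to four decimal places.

q_1 = c_1/‖c_1‖ = (-3, -3, 1, 0, -1)/4.4721 = (-0.6708, -0.6708, 0.2236, 0.0000, -0.2236).
r_{12} = q_1·c_2 = 3.1305.
u_2 = c_2 − 3.1305·q_1 = (1.1000, -0.9000, -1.7000, 1.0000, -2.3000).
‖u_2‖ = 3.3466, so q_2 = (0.3287, -0.2689, -0.5080, 0.2988, -0.6873).
r_{13} = q_1·c_3 = -0.2236; r_{23} = q_2·c_3 = 1.4044.
u_3 = c_3 + 0.2236·q_1 − 1.4044·q_2 = (-3.6116, 4.2277, -1.2366, -1.4196, -3.0848).
‖u_3‖ = 6.6316, so q_3 = (-0.5446, 0.6375, -0.1865, -0.2141, -0.4652).
r_{14} = q_1·c_4 = -2.2361; r_{24} = q_2·c_4 = 0.8964; r_{34} = q_3·c_4 = 0.3379.
u_4 = c_4 + 2.2361·q_1 − 0.8964·q_2 − 0.3379·q_3 = (0.3894, 1.5256, 4.0184, 3.8045, -1.7267).
‖u_4‖ = 6.0068, so q_4 = (0.0648, 0.2540, 0.6690, 0.6334, -0.2875).

Q = [[-0.6708, 0.3287, -0.5446, 0.0648], [-0.6708, -0.2689, 0.6375, 0.2540], [0.2236, -0.5080, -0.1865, 0.6690], [0.0000, 0.2988, -0.2141, 0.6334], [-0.2236, -0.6873, -0.4652, -0.2875]], R = [[4.4721, 3.1305, -0.2236, -2.2361], [0.0000, 3.3466, 1.4044, 0.8964], [0.0000, 0.0000, 6.6316, 0.3379], [0.0000, 0.0000, 0.0000, 6.0068]]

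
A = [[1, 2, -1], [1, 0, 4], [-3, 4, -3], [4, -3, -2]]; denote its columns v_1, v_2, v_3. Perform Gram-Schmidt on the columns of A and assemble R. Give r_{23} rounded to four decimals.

r_{23} = -1.4246

v_1 = (1, 1, -3, 4); ‖v_1‖ = 5.1962, so e_1 = (0.1925, 0.1925, -0.5774, 0.7698).
e_1·v_2 = 0.1925·2 + 0.1925·0 + (-0.5774)·4 + 0.7698·(-3) = -4.2339.
u_2 = v_2 + 4.2339·e_1 = (2.8148, 0.8148, 1.5556, 0.2593).
‖u_2‖ = 3.3278, so e_2 = (0.8459, 0.2449, 0.4674, 0.0779).
r_{23} = e_2·v_3 = -1.4246.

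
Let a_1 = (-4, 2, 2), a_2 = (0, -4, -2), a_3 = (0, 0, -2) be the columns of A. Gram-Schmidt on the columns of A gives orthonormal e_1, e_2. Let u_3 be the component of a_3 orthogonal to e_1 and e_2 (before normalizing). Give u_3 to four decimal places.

a_1 = (-4, 2, 2); ‖a_1‖ = 4.8990, so e_1 = (-0.8165, 0.4082, 0.4082).
e_1·a_2 = (-0.8165)·0 + 0.4082·(-4) + 0.4082·(-2) = -2.4495.
u_2 = a_2 + 2.4495·e_1 = (-2.0000, -3.0000, -1.0000).
‖u_2‖ = 3.7417, so e_2 = (-0.5345, -0.8018, -0.2673).
e_1·a_3 = (-0.8165)·0 + 0.4082·0 + 0.4082·(-2) = -0.8165; e_2·a_3 = (-0.5345)·0 + (-0.8018)·0 + (-0.2673)·(-2) = 0.5345.
u_3 = a_3 + 0.8165·e_1 − 0.5345·e_2 = (-0.3810, 0.7619, -1.5238).

u_3 = (-0.3810, 0.7619, -1.5238)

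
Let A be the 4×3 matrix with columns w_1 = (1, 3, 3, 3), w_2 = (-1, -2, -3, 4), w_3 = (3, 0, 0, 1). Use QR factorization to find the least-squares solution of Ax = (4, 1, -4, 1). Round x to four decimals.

x = (-0.3571, 0.2360, 1.4907)

w_1 = (1, 3, 3, 3); ‖w_1‖ = 5.2915, so q_1 = (0.1890, 0.5669, 0.5669, 0.5669).
q_1·w_2 = 0.1890·(-1) + 0.5669·(-2) + 0.5669·(-3) + 0.5669·4 = -0.7559.
u_2 = w_2 + 0.7559·q_1 = (-0.8571, -1.5714, -2.5714, 4.4286).
‖u_2‖ = 5.4248, so q_2 = (-0.1580, -0.2897, -0.4740, 0.8164).
q_1·w_3 = 0.1890·3 + 0.5669·0 + 0.5669·0 + 0.5669·1 = 1.1339; q_2·w_3 = (-0.1580)·3 + (-0.2897)·0 + (-0.4740)·0 + 0.8164·1 = 0.3423.
u_3 = w_3 − 1.1339·q_1 − 0.3423·q_2 = (2.8398, -0.5437, -0.4806, 0.0777).
‖u_3‖ = 2.9321, so q_3 = (0.9685, -0.1854, -0.1639, 0.0265).
Qᵀb = (-0.3780, 1.7907, 4.3708).
Back-substitute: x_3 = 4.3708/2.9321 = 1.4907.
x_2 = (1.7907 − 0.3423·1.4907)/5.4248 = 0.2360.
x_1 = (-0.3780 + 0.7559·0.2360 − 1.1339·1.4907)/5.2915 = -0.3571.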